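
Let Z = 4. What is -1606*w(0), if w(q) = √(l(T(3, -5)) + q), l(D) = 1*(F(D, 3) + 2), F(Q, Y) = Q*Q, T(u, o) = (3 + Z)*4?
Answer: -1606*√786 ≈ -45025.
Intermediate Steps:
T(u, o) = 28 (T(u, o) = (3 + 4)*4 = 7*4 = 28)
F(Q, Y) = Q²
l(D) = 2 + D² (l(D) = 1*(D² + 2) = 1*(2 + D²) = 2 + D²)
w(q) = √(786 + q) (w(q) = √((2 + 28²) + q) = √((2 + 784) + q) = √(786 + q))
-1606*w(0) = -1606*√(786 + 0) = -1606*√786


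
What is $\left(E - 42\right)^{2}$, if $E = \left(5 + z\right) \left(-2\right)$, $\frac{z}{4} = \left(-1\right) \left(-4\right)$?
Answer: $7056$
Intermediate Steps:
$z = 16$ ($z = 4 \left(\left(-1\right) \left(-4\right)\right) = 4 \cdot 4 = 16$)
$E = -42$ ($E = \left(5 + 16\right) \left(-2\right) = 21 \left(-2\right) = -42$)
$\left(E - 42\right)^{2} = \left(-42 - 42\right)^{2} = \left(-84\right)^{2} = 7056$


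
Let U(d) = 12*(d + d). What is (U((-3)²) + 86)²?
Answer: 91204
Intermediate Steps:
U(d) = 24*d (U(d) = 12*(2*d) = 24*d)
(U((-3)²) + 86)² = (24*(-3)² + 86)² = (24*9 + 86)² = (216 + 86)² = 302² = 91204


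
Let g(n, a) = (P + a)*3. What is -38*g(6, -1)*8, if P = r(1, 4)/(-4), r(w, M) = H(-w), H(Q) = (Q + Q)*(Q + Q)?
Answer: 1824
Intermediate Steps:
H(Q) = 4*Q² (H(Q) = (2*Q)*(2*Q) = 4*Q²)
r(w, M) = 4*w² (r(w, M) = 4*(-w)² = 4*w²)
P = -1 (P = (4*1²)/(-4) = (4*1)*(-¼) = 4*(-¼) = -1)
g(n, a) = -3 + 3*a (g(n, a) = (-1 + a)*3 = -3 + 3*a)
-38*g(6, -1)*8 = -38*(-3 + 3*(-1))*8 = -38*(-3 - 3)*8 = -38*(-6)*8 = 228*8 = 1824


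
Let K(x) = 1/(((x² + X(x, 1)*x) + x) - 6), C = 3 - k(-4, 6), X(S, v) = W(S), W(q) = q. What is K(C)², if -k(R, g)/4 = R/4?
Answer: 1/25 ≈ 0.040000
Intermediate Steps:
k(R, g) = -R (k(R, g) = -4*R/4 = -R)
X(S, v) = S
C = -1 (C = 3 - (-1)*(-4) = 3 - 1*4 = 3 - 4 = -1)
K(x) = 1/(-6 + x + 2*x²) (K(x) = 1/(((x² + x*x) + x) - 6) = 1/(((x² + x²) + x) - 6) = 1/((2*x² + x) - 6) = 1/((x + 2*x²) - 6) = 1/(-6 + x + 2*x²))
K(C)² = (1/(-6 - 1 + 2*(-1)²))² = (1/(-6 - 1 + 2*1))² = (1/(-6 - 1 + 2))² = (1/(-5))² = (-⅕)² = 1/25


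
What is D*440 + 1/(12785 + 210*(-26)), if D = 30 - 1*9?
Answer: 67683001/7325 ≈ 9240.0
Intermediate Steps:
D = 21 (D = 30 - 9 = 21)
D*440 + 1/(12785 + 210*(-26)) = 21*440 + 1/(12785 + 210*(-26)) = 9240 + 1/(12785 - 5460) = 9240 + 1/7325 = 67683001/7325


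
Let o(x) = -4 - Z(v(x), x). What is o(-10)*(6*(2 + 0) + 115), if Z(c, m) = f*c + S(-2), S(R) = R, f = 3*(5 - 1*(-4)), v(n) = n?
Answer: 34036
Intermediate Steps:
f = 27 (f = 3*(5 + 4) = 3*9 = 27)
Z(c, m) = -2 + 27*c (Z(c, m) = 27*c - 2 = -2 + 27*c)
o(x) = -2 - 27*x (o(x) = -4 - (-2 + 27*x) = -4 + (2 - 27*x) = -2 - 27*x)
o(-10)*(6*(2 + 0) + 115) = (-2 - 27*(-10))*(6*(2 + 0) + 115) = (-2 + 270)*(6*2 + 115) = 268*(12 + 115) = 268*127 = 34036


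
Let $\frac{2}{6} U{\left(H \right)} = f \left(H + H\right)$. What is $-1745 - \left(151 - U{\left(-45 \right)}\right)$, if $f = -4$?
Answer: $-816$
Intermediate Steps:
$U{\left(H \right)} = - 24 H$ ($U{\left(H \right)} = 3 \left(- 4 \left(H + H\right)\right) = 3 \left(- 4 \cdot 2 H\right) = 3 \left(- 8 H\right) = - 24 H$)
$-1745 - \left(151 - U{\left(-45 \right)}\right) = -1745 - \left(151 - \left(-24\right) \left(-45\right)\right) = -1745 - \left(151 - 1080\right) = -1745 - -929 = -1745 + 929 = -816$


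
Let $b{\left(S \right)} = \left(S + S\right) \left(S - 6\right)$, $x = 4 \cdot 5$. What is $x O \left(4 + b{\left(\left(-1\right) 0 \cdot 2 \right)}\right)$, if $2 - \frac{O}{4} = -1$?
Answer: $960$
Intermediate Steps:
$x = 20$
$b{\left(S \right)} = 2 S \left(-6 + S\right)$
$O = 12$ ($O = 8 - -4 = 8 + 4 = 12$)
$x O \left(4 + b{\left(\left(-1\right) 0 \cdot 2 \right)}\right) = 20 \cdot 12 \left(4 + 2 \left(-1\right) 0 \cdot 2 \left(-6 + \left(-1\right) 0 \cdot 2\right)\right) = 240 \left(4 + 2 \cdot 0 \cdot 2 \left(-6 + 0 \cdot 2\right)\right) = 240 \left(4 + 2 \cdot 0 \left(-6 + 0\right)\right) = 240 \left(4 + 2 \cdot 0 \left(-6\right)\right) = 240 \left(4 + 0\right) = 240 \cdot 4 = 960$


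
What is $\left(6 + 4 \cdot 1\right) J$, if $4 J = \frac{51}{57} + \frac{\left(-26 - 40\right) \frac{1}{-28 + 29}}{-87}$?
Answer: $\frac{4555}{1102} \approx 4.1334$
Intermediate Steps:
$J = \frac{911}{2204}$ ($J = \frac{\frac{51}{57} + \frac{\left(-26 - 40\right) \frac{1}{-28 + 29}}{-87}}{4} = \frac{51 \cdot \frac{1}{57} + - \frac{66}{1} \left(- \frac{1}{87}\right)}{4} = \frac{\frac{17}{19} + \left(-66\right) 1 \left(- \frac{1}{87}\right)}{4} = \frac{\frac{17}{19} - - \frac{22}{29}}{4} = \frac{\frac{17}{19} + \frac{22}{29}}{4} = \frac{1}{4} \cdot \frac{911}{551} = \frac{911}{2204} \approx 0.41334$)
$\left(6 + 4 \cdot 1\right) J = \left(6 + 4 \cdot 1\right) \frac{911}{2204} = \left(6 + 4\right) \frac{911}{2204} = 10 \cdot \frac{911}{2204} = \frac{4555}{1102}$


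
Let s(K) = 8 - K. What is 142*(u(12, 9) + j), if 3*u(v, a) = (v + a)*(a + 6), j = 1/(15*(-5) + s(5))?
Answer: 536689/36 ≈ 14908.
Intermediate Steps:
j = -1/72 (j = 1/(15*(-5) + (8 - 1*5)) = 1/(-75 + (8 - 5)) = 1/(-75 + 3) = 1/(-72) = -1/72 ≈ -0.013889)
u(v, a) = (6 + a)*(a + v)/3 (u(v, a) = ((v + a)*(a + 6))/3 = ((a + v)*(6 + a))/3 = ((6 + a)*(a + v))/3 = (6 + a)*(a + v)/3)
142*(u(12, 9) + j) = 142*((2*9 + 2*12 + (⅓)*9² + (⅓)*9*12) - 1/72) = 142*((18 + 24 + (⅓)*81 + 36) - 1/72) = 142*((18 + 24 + 27 + 36) - 1/72) = 142*(105 - 1/72) = 142*(7559/72) = 536689/36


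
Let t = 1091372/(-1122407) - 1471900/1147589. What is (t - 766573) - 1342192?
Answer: -2716222813423392503/1288061926723 ≈ -2.1088e+6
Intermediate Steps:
t = -2904517365408/1288061926723 (t = 1091372*(-1/1122407) - 1471900*1/1147589 = -1091372/1122407 - 1471900/1147589 = -2904517365408/1288061926723 ≈ -2.2550)
(t - 766573) - 1342192 = (-2904517365408/1288061926723 - 766573) - 1342192 = -987396399871195687/1288061926723 - 1342192 = -2716222813423392503/1288061926723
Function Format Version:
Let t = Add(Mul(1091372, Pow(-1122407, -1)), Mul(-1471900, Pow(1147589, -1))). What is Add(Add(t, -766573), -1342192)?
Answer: Rational(-2716222813423392503, 1288061926723) ≈ -2.1088e+6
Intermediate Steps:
t = Rational(-2904517365408, 1288061926723) (t = Add(Mul(1091372, Rational(-1, 1122407)), Mul(-1471900, Rational(1, 1147589))) = Add(Rational(-1091372, 1122407), Rational(-1471900, 1147589)) = Rational(-2904517365408, 1288061926723) ≈ -2.2550)
Add(Add(t, -766573), -1342192) = Add(Add(Rational(-2904517365408, 1288061926723), -766573), -1342192) = Add(Rational(-987396399871195687, 1288061926723), -1342192) = Rational(-2716222813423392503, 1288061926723)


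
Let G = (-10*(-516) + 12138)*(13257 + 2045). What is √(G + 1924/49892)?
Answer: √41179961395622597/12473 ≈ 16269.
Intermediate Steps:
G = 264693996 (G = (5160 + 12138)*15302 = 17298*15302 = 264693996)
√(G + 1924/49892) = √(264693996 + 1924/49892) = √(264693996 + 1924*(1/49892)) = √(264693996 + 481/12473) = √(3301528212589/12473) = √41179961395622597/12473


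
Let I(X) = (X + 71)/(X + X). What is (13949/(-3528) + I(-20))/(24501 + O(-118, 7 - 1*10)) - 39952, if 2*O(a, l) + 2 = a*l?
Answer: -4347799195699/108825570 ≈ -39952.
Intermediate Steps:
O(a, l) = -1 + a*l/2 (O(a, l) = -1 + (a*l)/2 = -1 + a*l/2)
I(X) = (71 + X)/(2*X) (I(X) = (71 + X)/((2*X)) = (71 + X)*(1/(2*X)) = (71 + X)/(2*X))
(13949/(-3528) + I(-20))/(24501 + O(-118, 7 - 1*10)) - 39952 = (13949/(-3528) + (½)*(71 - 20)/(-20))/(24501 + (-1 + (½)*(-118)*(7 - 1*10))) - 39952 = (13949*(-1/3528) + (½)*(-1/20)*51)/(24501 + (-1 + (½)*(-118)*(7 - 10))) - 39952 = (-13949/3528 - 51/40)/(24501 + (-1 + (½)*(-118)*(-3))) - 39952 = -23059/(4410*(24501 + (-1 + 177))) - 39952 = -23059/(4410*(24501 + 176)) - 39952 = -23059/4410/24677 - 39952 = -23059/4410*1/24677 - 39952 = -23059/108825570 - 39952 = -4347799195699/108825570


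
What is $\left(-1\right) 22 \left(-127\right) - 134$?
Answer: $2660$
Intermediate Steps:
$\left(-1\right) 22 \left(-127\right) - 134 = \left(-22\right) \left(-127\right) - 134 = 2794 - 134 = 2660$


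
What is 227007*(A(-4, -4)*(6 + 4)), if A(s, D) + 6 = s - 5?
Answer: -34051050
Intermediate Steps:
A(s, D) = -11 + s (A(s, D) = -6 + (s - 5) = -6 + (-5 + s) = -11 + s)
227007*(A(-4, -4)*(6 + 4)) = 227007*((-11 - 4)*(6 + 4)) = 227007*(-15*10) = 227007*(-150) = -34051050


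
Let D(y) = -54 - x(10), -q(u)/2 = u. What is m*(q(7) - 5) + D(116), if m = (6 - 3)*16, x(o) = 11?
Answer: -977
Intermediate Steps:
q(u) = -2*u
m = 48 (m = 3*16 = 48)
D(y) = -65 (D(y) = -54 - 1*11 = -54 - 11 = -65)
m*(q(7) - 5) + D(116) = 48*(-2*7 - 5) - 65 = 48*(-14 - 5) - 65 = 48*(-19) - 65 = -912 - 65 = -977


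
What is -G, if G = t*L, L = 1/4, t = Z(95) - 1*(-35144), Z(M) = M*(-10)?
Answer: -17097/2 ≈ -8548.5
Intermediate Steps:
Z(M) = -10*M
t = 34194 (t = -10*95 - 1*(-35144) = -950 + 35144 = 34194)
L = 1/4 ≈ 0.25000
G = 17097/2 (G = 34194*(1/4) = 17097/2 ≈ 8548.5)
-G = -1*17097/2 = -17097/2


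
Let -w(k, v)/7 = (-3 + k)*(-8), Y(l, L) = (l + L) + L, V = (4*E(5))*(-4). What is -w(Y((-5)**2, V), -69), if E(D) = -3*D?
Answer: -28112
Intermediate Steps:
V = 240 (V = (4*(-3*5))*(-4) = (4*(-15))*(-4) = -60*(-4) = 240)
Y(l, L) = l + 2*L (Y(l, L) = (L + l) + L = l + 2*L)
w(k, v) = -168 + 56*k (w(k, v) = -7*(-3 + k)*(-8) = -7*(24 - 8*k) = -168 + 56*k)
-w(Y((-5)**2, V), -69) = -(-168 + 56*((-5)**2 + 2*240)) = -(-168 + 56*(25 + 480)) = -(-168 + 56*505) = -(-168 + 28280) = -1*28112 = -28112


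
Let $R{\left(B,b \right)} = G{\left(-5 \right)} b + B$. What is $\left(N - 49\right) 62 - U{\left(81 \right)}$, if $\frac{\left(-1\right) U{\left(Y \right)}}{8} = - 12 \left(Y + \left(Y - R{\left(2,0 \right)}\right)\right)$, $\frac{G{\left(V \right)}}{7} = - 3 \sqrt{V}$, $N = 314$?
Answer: $1070$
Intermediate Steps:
$G{\left(V \right)} = - 21 \sqrt{V}$ ($G{\left(V \right)} = 7 \left(- 3 \sqrt{V}\right) = - 21 \sqrt{V}$)
$R{\left(B,b \right)} = B - 21 i b \sqrt{5}$ ($R{\left(B,b \right)} = - 21 \sqrt{-5} b + B = - 21 i \sqrt{5} b + B = - 21 i b \sqrt{5} + B = B - 21 i b \sqrt{5}$)
$U{\left(Y \right)} = -192 + 192 Y$ ($U{\left(Y \right)} = - 8 \left(- 12 \left(Y - \left(2 - Y - 21 i 0 \sqrt{5}\right)\right)\right) = - 8 \left(- 12 \left(Y + \left(Y - \left(2 + 0\right)\right)\right)\right) = - 8 \left(- 12 \left(Y + \left(Y - 2\right)\right)\right) = - 8 \left(- 12 \left(Y + \left(-2 + Y\right)\right)\right) = - 8 \left(- 12 \left(-2 + 2 Y\right)\right) = - 8 \left(24 - 24 Y\right) = -192 + 192 Y$)
$\left(N - 49\right) 62 - U{\left(81 \right)} = \left(314 - 49\right) 62 - \left(-192 + 192 \cdot 81\right) = 265 \cdot 62 - \left(-192 + 15552\right) = 16430 - 15360 = 1070$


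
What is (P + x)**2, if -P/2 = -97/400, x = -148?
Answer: 870427009/40000 ≈ 21761.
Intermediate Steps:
P = 97/200 (P = -(-194)/400 = -2*(-97/400) = 97/200 ≈ 0.48500)
(P + x)**2 = (97/200 - 148)**2 = (-29503/200)**2 = 870427009/40000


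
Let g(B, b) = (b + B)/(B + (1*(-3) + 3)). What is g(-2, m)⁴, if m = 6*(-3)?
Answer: 10000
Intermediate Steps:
m = -18
g(B, b) = (B + b)/B (g(B, b) = (B + b)/(B + (-3 + 3)) = (B + b)/(B + 0) = (B + b)/B)
g(-2, m)⁴ = ((-2 - 18)/(-2))⁴ = (-½*(-20))⁴ = 10⁴ = 10000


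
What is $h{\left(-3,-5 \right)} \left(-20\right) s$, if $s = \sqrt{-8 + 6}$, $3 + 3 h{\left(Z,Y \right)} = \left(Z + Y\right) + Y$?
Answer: $\frac{320 i \sqrt{2}}{3} \approx 150.85 i$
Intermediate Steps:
$h{\left(Z,Y \right)} = -1 + \frac{Z}{3} + \frac{2 Y}{3}$ ($h{\left(Z,Y \right)} = -1 + \frac{\left(Z + Y\right) + Y}{3} = -1 + \frac{\left(Y + Z\right) + Y}{3} = -1 + \frac{Z + 2 Y}{3} = -1 + \left(\frac{Z}{3} + \frac{2 Y}{3}\right) = -1 + \frac{Z}{3} + \frac{2 Y}{3}$)
$s = i \sqrt{2}$ ($s = \sqrt{-2} = i \sqrt{2} \approx 1.4142 i$)
$h{\left(-3,-5 \right)} \left(-20\right) s = \left(-1 + \frac{1}{3} \left(-3\right) + \frac{2}{3} \left(-5\right)\right) \left(-20\right) i \sqrt{2} = \left(-1 - 1 - \frac{10}{3}\right) \left(-20\right) i \sqrt{2} = \left(- \frac{16}{3}\right) \left(-20\right) i \sqrt{2} = \frac{320 i \sqrt{2}}{3}$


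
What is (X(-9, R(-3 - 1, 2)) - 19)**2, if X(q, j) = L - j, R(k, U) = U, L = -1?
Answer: 484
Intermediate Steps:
X(q, j) = -1 - j
(X(-9, R(-3 - 1, 2)) - 19)**2 = ((-1 - 1*2) - 19)**2 = ((-1 - 2) - 19)**2 = (-3 - 19)**2 = (-22)**2 = 484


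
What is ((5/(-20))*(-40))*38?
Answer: 380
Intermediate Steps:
((5/(-20))*(-40))*38 = ((5*(-1/20))*(-40))*38 = -¼*(-40)*38 = 10*38 = 380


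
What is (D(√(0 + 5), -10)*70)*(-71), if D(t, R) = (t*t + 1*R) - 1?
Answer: 29820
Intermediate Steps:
D(t, R) = -1 + R + t² (D(t, R) = (t² + R) - 1 = (R + t²) - 1 = -1 + R + t²)
(D(√(0 + 5), -10)*70)*(-71) = ((-1 - 10 + (√(0 + 5))²)*70)*(-71) = ((-1 - 10 + (√5)²)*70)*(-71) = ((-1 - 10 + 5)*70)*(-71) = -6*70*(-71) = -420*(-71) = 29820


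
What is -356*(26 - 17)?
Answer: -3204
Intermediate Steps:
-356*(26 - 17) = -356*9 = -3204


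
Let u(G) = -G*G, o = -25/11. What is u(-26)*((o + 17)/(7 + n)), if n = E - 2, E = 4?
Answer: -12168/11 ≈ -1106.2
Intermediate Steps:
o = -25/11 (o = -25*1/11 = -25/11 ≈ -2.2727)
n = 2 (n = 4 - 2 = 2)
u(G) = -G**2
u(-26)*((o + 17)/(7 + n)) = (-1*(-26)**2)*((-25/11 + 17)/(7 + 2)) = (-1*676)*((162/11)/9) = -109512/(11*9) = -676*18/11 = -12168/11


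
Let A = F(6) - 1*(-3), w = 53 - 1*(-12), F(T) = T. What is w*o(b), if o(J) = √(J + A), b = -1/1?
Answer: 130*√2 ≈ 183.85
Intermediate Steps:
b = -1 (b = -1*1 = -1)
w = 65 (w = 53 + 12 = 65)
A = 9 (A = 6 - 1*(-3) = 6 + 3 = 9)
o(J) = √(9 + J) (o(J) = √(J + 9) = √(9 + J))
w*o(b) = 65*√(9 - 1) = 65*√8 = 65*(2*√2) = 130*√2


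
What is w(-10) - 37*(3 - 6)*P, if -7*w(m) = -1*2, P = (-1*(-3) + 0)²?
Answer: 6995/7 ≈ 999.29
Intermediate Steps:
P = 9 (P = (3 + 0)² = 3² = 9)
w(m) = 2/7 (w(m) = -(-1)*2/7 = -⅐*(-2) = 2/7)
w(-10) - 37*(3 - 6)*P = 2/7 - 37*(3 - 6)*9 = 2/7 - (-111)*9 = 2/7 - 37*(-27) = 2/7 + 999 = 6995/7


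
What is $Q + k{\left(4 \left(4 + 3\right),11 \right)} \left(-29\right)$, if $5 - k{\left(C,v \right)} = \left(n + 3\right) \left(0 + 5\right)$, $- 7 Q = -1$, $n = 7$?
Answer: $\frac{9136}{7} \approx 1305.1$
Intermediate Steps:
$Q = \frac{1}{7}$ ($Q = \left(- \frac{1}{7}\right) \left(-1\right) = \frac{1}{7} \approx 0.14286$)
$k{\left(C,v \right)} = -45$ ($k{\left(C,v \right)} = 5 - \left(7 + 3\right) \left(0 + 5\right) = 5 - 10 \cdot 5 = 5 - 50 = -45$)
$Q + k{\left(4 \left(4 + 3\right),11 \right)} \left(-29\right) = \frac{1}{7} - -1305 = \frac{1}{7} + 1305 = \frac{9136}{7}$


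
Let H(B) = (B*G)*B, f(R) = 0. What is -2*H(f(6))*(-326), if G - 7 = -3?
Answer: 0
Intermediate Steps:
G = 4 (G = 7 - 3 = 4)
H(B) = 4*B**2 (H(B) = (B*4)*B = (4*B)*B = 4*B**2)
-2*H(f(6))*(-326) = -2*4*0**2*(-326) = -2*4*0*(-326) = -0*(-326) = -2*0 = 0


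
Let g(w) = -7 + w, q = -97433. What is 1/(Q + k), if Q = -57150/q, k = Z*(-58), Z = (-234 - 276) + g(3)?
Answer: 97433/2904729746 ≈ 3.3543e-5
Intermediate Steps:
Z = -514 (Z = (-234 - 276) + (-7 + 3) = -510 - 4 = -514)
k = 29812 (k = -514*(-58) = 29812)
Q = 57150/97433 (Q = -57150/(-97433) = -57150*(-1/97433) = 57150/97433 ≈ 0.58656)
1/(Q + k) = 1/(57150/97433 + 29812) = 1/(2904729746/97433) = 97433/2904729746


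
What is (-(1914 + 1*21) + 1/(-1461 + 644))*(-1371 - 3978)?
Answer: 8456212704/817 ≈ 1.0350e+7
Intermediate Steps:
(-(1914 + 1*21) + 1/(-1461 + 644))*(-1371 - 3978) = (-(1914 + 21) + 1/(-817))*(-5349) = (-1*1935 - 1/817)*(-5349) = (-1935 - 1/817)*(-5349) = -1580896/817*(-5349) = 8456212704/817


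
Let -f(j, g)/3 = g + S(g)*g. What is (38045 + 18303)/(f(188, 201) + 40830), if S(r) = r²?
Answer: -14087/6080394 ≈ -0.0023168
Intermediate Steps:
f(j, g) = -3*g - 3*g³ (f(j, g) = -3*(g + g²*g) = -3*(g + g³) = -3*g - 3*g³)
(38045 + 18303)/(f(188, 201) + 40830) = (38045 + 18303)/(-3*201*(1 + 201²) + 40830) = 56348/(-3*201*(1 + 40401) + 40830) = 56348/(-3*201*40402 + 40830) = 56348/(-24362406 + 40830) = 56348/(-24321576) = 56348*(-1/24321576) = -14087/6080394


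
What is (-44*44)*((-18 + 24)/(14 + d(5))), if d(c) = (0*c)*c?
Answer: -5808/7 ≈ -829.71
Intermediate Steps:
d(c) = 0 (d(c) = 0*c = 0)
(-44*44)*((-18 + 24)/(14 + d(5))) = (-44*44)*((-18 + 24)/(14 + 0)) = -11616/14 = -1936*3/7 = -5808/7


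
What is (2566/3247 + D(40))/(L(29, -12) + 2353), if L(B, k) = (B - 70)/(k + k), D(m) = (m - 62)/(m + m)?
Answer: 200769/917488555 ≈ 0.00021882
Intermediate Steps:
D(m) = (-62 + m)/(2*m) (D(m) = (-62 + m)/((2*m)) = (-62 + m)*(1/(2*m)) = (-62 + m)/(2*m))
L(B, k) = (-70 + B)/(2*k) (L(B, k) = (-70 + B)/((2*k)) = (-70 + B)*(1/(2*k)) = (-70 + B)/(2*k))
(2566/3247 + D(40))/(L(29, -12) + 2353) = (2566/3247 + (½)*(-62 + 40)/40)/((½)*(-70 + 29)/(-12) + 2353) = (2566*(1/3247) + (½)*(1/40)*(-22))/((½)*(-1/12)*(-41) + 2353) = (2566/3247 - 11/40)/(41/24 + 2353) = 66923/(129880*(56513/24)) = (66923/129880)*(24/56513) = 200769/917488555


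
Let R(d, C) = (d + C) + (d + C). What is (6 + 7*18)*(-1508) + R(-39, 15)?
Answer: -199104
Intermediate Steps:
R(d, C) = 2*C + 2*d (R(d, C) = (C + d) + (C + d) = 2*C + 2*d)
(6 + 7*18)*(-1508) + R(-39, 15) = (6 + 7*18)*(-1508) + (2*15 + 2*(-39)) = (6 + 126)*(-1508) + (30 - 78) = 132*(-1508) - 48 = -199056 - 48 = -199104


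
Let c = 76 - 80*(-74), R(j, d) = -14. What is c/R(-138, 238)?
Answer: -2998/7 ≈ -428.29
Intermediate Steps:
c = 5996 (c = 76 + 5920 = 5996)
c/R(-138, 238) = 5996/(-14) = 5996*(-1/14) = -2998/7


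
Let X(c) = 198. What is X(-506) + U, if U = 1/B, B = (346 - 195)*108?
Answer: 3228985/16308 ≈ 198.00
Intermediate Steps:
B = 16308 (B = 151*108 = 16308)
U = 1/16308 ≈ 6.1320e-5
X(-506) + U = 198 + 1/16308 = 3228985/16308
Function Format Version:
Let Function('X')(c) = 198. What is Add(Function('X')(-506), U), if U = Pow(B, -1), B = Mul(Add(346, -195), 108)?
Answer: Rational(3228985, 16308) ≈ 198.00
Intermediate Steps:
B = 16308 (B = Mul(151, 108) = 16308)
U = Rational(1, 16308) (U = Pow(16308, -1) = Rational(1, 16308) ≈ 6.1320e-5)
Add(Function('X')(-506), U) = Add(198, Rational(1, 16308)) = Rational(3228985, 16308)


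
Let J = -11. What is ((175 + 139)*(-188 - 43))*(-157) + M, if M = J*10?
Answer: 11387728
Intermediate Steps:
M = -110 (M = -11*10 = -110)
((175 + 139)*(-188 - 43))*(-157) + M = ((175 + 139)*(-188 - 43))*(-157) - 110 = (314*(-231))*(-157) - 110 = -72534*(-157) - 110 = 11387838 - 110 = 11387728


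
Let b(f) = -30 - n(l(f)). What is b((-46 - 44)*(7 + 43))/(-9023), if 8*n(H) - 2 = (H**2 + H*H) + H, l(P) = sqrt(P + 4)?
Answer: -625/5156 + I*sqrt(281)/18046 ≈ -0.12122 + 0.00092891*I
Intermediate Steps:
l(P) = sqrt(4 + P)
n(H) = 1/4 + H**2/4 + H/8 (n(H) = 1/4 + ((H**2 + H*H) + H)/8 = 1/4 + ((H**2 + H**2) + H)/8 = 1/4 + (2*H**2 + H)/8 = 1/4 + (H + 2*H**2)/8 = 1/4 + (H**2/4 + H/8) = 1/4 + H**2/4 + H/8)
b(f) = -125/4 - f/4 - sqrt(4 + f)/8 (b(f) = -30 - (1/4 + (sqrt(4 + f))**2/4 + sqrt(4 + f)/8) = -30 - (1/4 + (4 + f)/4 + sqrt(4 + f)/8) = -30 - (1/4 + (1 + f/4) + sqrt(4 + f)/8) = -30 - (5/4 + f/4 + sqrt(4 + f)/8) = -30 + (-5/4 - f/4 - sqrt(4 + f)/8) = -125/4 - f/4 - sqrt(4 + f)/8)
b((-46 - 44)*(7 + 43))/(-9023) = (-125/4 - (-46 - 44)*(7 + 43)/4 - sqrt(4 + (-46 - 44)*(7 + 43))/8)/(-9023) = (-125/4 - (-45)*50/2 - sqrt(4 - 90*50)/8)*(-1/9023) = (-125/4 - 1/4*(-4500) - sqrt(4 - 4500)/8)*(-1/9023) = (-125/4 + 1125 - I*sqrt(281)/2)*(-1/9023) = (4375/4 - I*sqrt(281)/2)*(-1/9023) = -625/5156 + I*sqrt(281)/18046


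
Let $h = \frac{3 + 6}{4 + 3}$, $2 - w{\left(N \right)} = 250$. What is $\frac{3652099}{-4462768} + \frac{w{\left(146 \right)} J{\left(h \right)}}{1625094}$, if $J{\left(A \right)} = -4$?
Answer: $- \frac{2965288553225}{3626208750096} \approx -0.81774$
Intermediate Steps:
$w{\left(N \right)} = -248$ ($w{\left(N \right)} = 2 - 250 = -248$)
$h = \frac{9}{7} \approx 1.2857$
$\frac{3652099}{-4462768} + \frac{w{\left(146 \right)} J{\left(h \right)}}{1625094} = \frac{3652099}{-4462768} + \frac{\left(-248\right) \left(-4\right)}{1625094} = 3652099 \left(- \frac{1}{4462768}\right) + 992 \cdot \frac{1}{1625094} = - \frac{3652099}{4462768} + \frac{496}{812547} = - \frac{2965288553225}{3626208750096}$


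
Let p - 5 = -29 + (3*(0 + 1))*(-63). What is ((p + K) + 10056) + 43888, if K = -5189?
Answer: 48542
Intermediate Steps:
p = -213 (p = 5 + (-29 + (3*(0 + 1))*(-63)) = 5 + (-29 + (3*1)*(-63)) = 5 + (-29 + 3*(-63)) = 5 + (-29 - 189) = 5 - 218 = -213)
((p + K) + 10056) + 43888 = ((-213 - 5189) + 10056) + 43888 = (-5402 + 10056) + 43888 = 4654 + 43888 = 48542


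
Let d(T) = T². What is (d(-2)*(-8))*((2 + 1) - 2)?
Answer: -32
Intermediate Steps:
(d(-2)*(-8))*((2 + 1) - 2) = ((-2)²*(-8))*((2 + 1) - 2) = (4*(-8))*(3 - 2) = -32*1 = -32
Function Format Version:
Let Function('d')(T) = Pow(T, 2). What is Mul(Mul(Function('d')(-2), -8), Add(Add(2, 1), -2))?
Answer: -32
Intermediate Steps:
Mul(Mul(Function('d')(-2), -8), Add(Add(2, 1), -2)) = Mul(Mul(Pow(-2, 2), -8), Add(Add(2, 1), -2)) = Mul(Mul(4, -8), Add(3, -2)) = Mul(-32, 1) = -32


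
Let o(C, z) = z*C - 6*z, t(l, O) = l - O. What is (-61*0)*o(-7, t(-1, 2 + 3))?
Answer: 0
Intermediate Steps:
o(C, z) = -6*z + C*z (o(C, z) = C*z - 6*z = -6*z + C*z)
(-61*0)*o(-7, t(-1, 2 + 3)) = (-61*0)*((-1 - (2 + 3))*(-6 - 7)) = 0*((-1 - 1*5)*(-13)) = 0*((-1 - 5)*(-13)) = 0*(-6*(-13)) = 0*78 = 0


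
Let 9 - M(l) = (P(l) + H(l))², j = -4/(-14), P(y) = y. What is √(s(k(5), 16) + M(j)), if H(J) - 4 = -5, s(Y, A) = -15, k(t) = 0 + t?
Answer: I*√319/7 ≈ 2.5515*I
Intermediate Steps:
k(t) = t
H(J) = -1 (H(J) = 4 - 5 = -1)
j = 2/7 (j = -4*(-1/14) = 2/7 ≈ 0.28571)
M(l) = 9 - (-1 + l)² (M(l) = 9 - (l - 1)² = 9 - (-1 + l)²)
√(s(k(5), 16) + M(j)) = √(-15 + (9 - (-1 + 2/7)²)) = √(-15 + (9 - (-5/7)²)) = √(-15 + (9 - 1*25/49)) = √(-15 + (9 - 25/49)) = √(-15 + 416/49) = √(-319/49) = I*√319/7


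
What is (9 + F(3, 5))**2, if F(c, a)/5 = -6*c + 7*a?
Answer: 8836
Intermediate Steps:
F(c, a) = -30*c + 35*a (F(c, a) = 5*(-6*c + 7*a) = -30*c + 35*a)
(9 + F(3, 5))**2 = (9 + (-30*3 + 35*5))**2 = (9 + (-90 + 175))**2 = (9 + 85)**2 = 94**2 = 8836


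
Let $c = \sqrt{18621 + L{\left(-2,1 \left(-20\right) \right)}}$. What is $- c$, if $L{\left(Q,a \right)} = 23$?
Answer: $- 2 \sqrt{4661} \approx -136.54$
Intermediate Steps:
$c = 2 \sqrt{4661}$ ($c = \sqrt{18621 + 23} = \sqrt{18644} = 2 \sqrt{4661} \approx 136.54$)
$- c = - 2 \sqrt{4661}$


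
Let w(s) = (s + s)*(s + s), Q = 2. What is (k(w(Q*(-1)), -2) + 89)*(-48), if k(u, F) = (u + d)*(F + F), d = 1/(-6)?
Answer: -1232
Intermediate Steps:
d = -⅙ ≈ -0.16667
w(s) = 4*s² (w(s) = (2*s)*(2*s) = 4*s²)
k(u, F) = 2*F*(-⅙ + u) (k(u, F) = (u - ⅙)*(F + F) = (-⅙ + u)*(2*F) = 2*F*(-⅙ + u))
(k(w(Q*(-1)), -2) + 89)*(-48) = ((⅓)*(-2)*(-1 + 6*(4*(2*(-1))²)) + 89)*(-48) = ((⅓)*(-2)*(-1 + 6*(4*(-2)²)) + 89)*(-48) = ((⅓)*(-2)*(-1 + 6*(4*4)) + 89)*(-48) = ((⅓)*(-2)*(-1 + 6*16) + 89)*(-48) = ((⅓)*(-2)*(-1 + 96) + 89)*(-48) = ((⅓)*(-2)*95 + 89)*(-48) = (-190/3 + 89)*(-48) = (77/3)*(-48) = -1232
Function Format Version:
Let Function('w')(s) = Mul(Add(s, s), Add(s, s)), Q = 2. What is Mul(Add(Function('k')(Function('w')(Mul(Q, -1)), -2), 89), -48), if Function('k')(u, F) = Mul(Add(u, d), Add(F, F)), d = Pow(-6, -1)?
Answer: -1232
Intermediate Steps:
d = Rational(-1, 6) ≈ -0.16667
Function('w')(s) = Mul(4, Pow(s, 2)) (Function('w')(s) = Mul(Mul(2, s), Mul(2, s)) = Mul(4, Pow(s, 2)))
Function('k')(u, F) = Mul(2, F, Add(Rational(-1, 6), u)) (Function('k')(u, F) = Mul(Add(u, Rational(-1, 6)), Add(F, F)) = Mul(Add(Rational(-1, 6), u), Mul(2, F)) = Mul(2, F, Add(Rational(-1, 6), u)))
Mul(Add(Function('k')(Function('w')(Mul(Q, -1)), -2), 89), -48) = Mul(Add(Mul(Rational(1, 3), -2, Add(-1, Mul(6, Mul(4, Pow(Mul(2, -1), 2))))), 89), -48) = Mul(Add(Mul(Rational(1, 3), -2, Add(-1, Mul(6, Mul(4, Pow(-2, 2))))), 89), -48) = Mul(Add(Mul(Rational(1, 3), -2, Add(-1, Mul(6, Mul(4, 4)))), 89), -48) = Mul(Add(Mul(Rational(1, 3), -2, Add(-1, Mul(6, 16))), 89), -48) = Mul(Add(Mul(Rational(1, 3), -2, Add(-1, 96)), 89), -48) = Mul(Add(Mul(Rational(1, 3), -2, 95), 89), -48) = Mul(Add(Rational(-190, 3), 89), -48) = Mul(Rational(77, 3), -48) = -1232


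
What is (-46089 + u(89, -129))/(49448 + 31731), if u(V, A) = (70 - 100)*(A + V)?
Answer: -44889/81179 ≈ -0.55296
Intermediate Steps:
u(V, A) = -30*A - 30*V (u(V, A) = -30*(A + V) = -30*A - 30*V)
(-46089 + u(89, -129))/(49448 + 31731) = (-46089 + (-30*(-129) - 30*89))/(49448 + 31731) = (-46089 + (3870 - 2670))/81179 = (-46089 + 1200)*(1/81179) = -44889*1/81179 = -44889/81179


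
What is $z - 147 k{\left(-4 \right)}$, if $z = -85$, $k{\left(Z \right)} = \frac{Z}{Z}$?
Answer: $-232$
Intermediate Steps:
$k{\left(Z \right)} = 1$
$z - 147 k{\left(-4 \right)} = -85 - 147 = -232$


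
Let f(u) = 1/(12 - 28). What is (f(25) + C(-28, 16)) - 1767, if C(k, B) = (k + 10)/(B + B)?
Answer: -14141/8 ≈ -1767.6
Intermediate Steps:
C(k, B) = (10 + k)/(2*B) (C(k, B) = (10 + k)/((2*B)) = (10 + k)*(1/(2*B)) = (10 + k)/(2*B))
f(u) = -1/16 (f(u) = 1/(-16) = -1/16)
(f(25) + C(-28, 16)) - 1767 = (-1/16 + (½)*(10 - 28)/16) - 1767 = (-1/16 + (½)*(1/16)*(-18)) - 1767 = (-1/16 - 9/16) - 1767 = -5/8 - 1767 = -14141/8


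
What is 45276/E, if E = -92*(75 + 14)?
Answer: -11319/2047 ≈ -5.5296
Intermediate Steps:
E = -8188 (E = -92*89 = -8188)
45276/E = 45276/(-8188) = 45276*(-1/8188) = -11319/2047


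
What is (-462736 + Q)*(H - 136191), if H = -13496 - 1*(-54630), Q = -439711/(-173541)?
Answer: 7633383988197505/173541 ≈ 4.3986e+10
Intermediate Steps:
Q = 439711/173541 (Q = -439711*(-1/173541) = 439711/173541 ≈ 2.5338)
H = 41134 (H = -13496 + 54630 = 41134)
(-462736 + Q)*(H - 136191) = (-462736 + 439711/173541)*(41134 - 136191) = -80303228465/173541*(-95057) = 7633383988197505/173541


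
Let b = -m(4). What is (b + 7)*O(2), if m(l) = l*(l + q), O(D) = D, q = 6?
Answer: -66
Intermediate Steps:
m(l) = l*(6 + l) (m(l) = l*(l + 6) = l*(6 + l))
b = -40 (b = -4*(6 + 4) = -4*10 = -1*40 = -40)
(b + 7)*O(2) = (-40 + 7)*2 = -33*2 = -66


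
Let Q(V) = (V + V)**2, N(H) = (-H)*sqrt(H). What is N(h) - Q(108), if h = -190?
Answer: -46656 + 190*I*sqrt(190) ≈ -46656.0 + 2619.0*I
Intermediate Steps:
N(H) = -H**(3/2)
Q(V) = 4*V**2 (Q(V) = (2*V)**2 = 4*V**2)
N(h) - Q(108) = -(-190)**(3/2) - 4*108**2 = -(-190)*I*sqrt(190) - 4*11664 = 190*I*sqrt(190) - 1*46656 = 190*I*sqrt(190) - 46656 = -46656 + 190*I*sqrt(190)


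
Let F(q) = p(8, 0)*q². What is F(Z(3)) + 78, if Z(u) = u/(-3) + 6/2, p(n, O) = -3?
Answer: 66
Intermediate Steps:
Z(u) = 3 - u/3 (Z(u) = u*(-⅓) + 6*(½) = -u/3 + 3 = 3 - u/3)
F(q) = -3*q²
F(Z(3)) + 78 = -3*(3 - ⅓*3)² + 78 = -3*(3 - 1)² + 78 = -3*2² + 78 = -3*4 + 78 = -12 + 78 = 66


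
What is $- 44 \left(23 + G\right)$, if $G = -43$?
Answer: $880$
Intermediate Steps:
$- 44 \left(23 + G\right) = - 44 \left(23 - 43\right) = \left(-44\right) \left(-20\right) = 880$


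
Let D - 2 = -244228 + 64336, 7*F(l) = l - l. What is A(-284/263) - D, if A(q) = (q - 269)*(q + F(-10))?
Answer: 12462984214/69169 ≈ 1.8018e+5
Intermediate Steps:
F(l) = 0 (F(l) = (l - l)/7 = (⅐)*0 = 0)
A(q) = q*(-269 + q) (A(q) = (q - 269)*(q + 0) = (-269 + q)*q = q*(-269 + q))
D = -179890 (D = 2 + (-244228 + 64336) = 2 - 179892 = -179890)
A(-284/263) - D = (-284/263)*(-269 - 284/263) - 1*(-179890) = (-284*1/263)*(-269 - 284*1/263) + 179890 = -284*(-269 - 284/263)/263 + 179890 = -284/263*(-71031/263) + 179890 = 20172804/69169 + 179890 = 12462984214/69169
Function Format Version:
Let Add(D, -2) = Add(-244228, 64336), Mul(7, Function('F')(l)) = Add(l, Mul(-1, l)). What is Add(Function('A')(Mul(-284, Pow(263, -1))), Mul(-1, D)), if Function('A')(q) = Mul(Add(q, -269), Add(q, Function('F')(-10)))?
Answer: Rational(12462984214, 69169) ≈ 1.8018e+5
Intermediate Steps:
Function('F')(l) = 0 (Function('F')(l) = Mul(Rational(1, 7), Add(l, Mul(-1, l))) = Mul(Rational(1, 7), 0) = 0)
Function('A')(q) = Mul(q, Add(-269, q)) (Function('A')(q) = Mul(Add(q, -269), Add(q, 0)) = Mul(Add(-269, q), q) = Mul(q, Add(-269, q)))
D = -179890 (D = Add(2, Add(-244228, 64336)) = Add(2, -179892) = -179890)
Add(Function('A')(Mul(-284, Pow(263, -1))), Mul(-1, D)) = Add(Mul(Mul(-284, Pow(263, -1)), Add(-269, Mul(-284, Pow(263, -1)))), Mul(-1, -179890)) = Add(Mul(Mul(-284, Rational(1, 263)), Add(-269, Mul(-284, Rational(1, 263)))), 179890) = Add(Mul(Rational(-284, 263), Add(-269, Rational(-284, 263))), 179890) = Add(Mul(Rational(-284, 263), Rational(-71031, 263)), 179890) = Add(Rational(20172804, 69169), 179890) = Rational(12462984214, 69169)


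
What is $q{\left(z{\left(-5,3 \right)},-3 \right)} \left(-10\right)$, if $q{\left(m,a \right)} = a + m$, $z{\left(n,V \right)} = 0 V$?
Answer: $30$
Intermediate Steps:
$z{\left(n,V \right)} = 0$
$q{\left(z{\left(-5,3 \right)},-3 \right)} \left(-10\right) = \left(-3 + 0\right) \left(-10\right) = \left(-3\right) \left(-10\right) = 30$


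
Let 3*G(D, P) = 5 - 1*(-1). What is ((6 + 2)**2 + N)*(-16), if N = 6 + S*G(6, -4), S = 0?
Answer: -1120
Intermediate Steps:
G(D, P) = 2 (G(D, P) = (5 - 1*(-1))/3 = (5 + 1)/3 = (1/3)*6 = 2)
N = 6 (N = 6 + 0*2 = 6 + 0 = 6)
((6 + 2)**2 + N)*(-16) = ((6 + 2)**2 + 6)*(-16) = (8**2 + 6)*(-16) = (64 + 6)*(-16) = 70*(-16) = -1120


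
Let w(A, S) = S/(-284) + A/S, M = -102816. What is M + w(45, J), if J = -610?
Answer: -445287113/4331 ≈ -1.0281e+5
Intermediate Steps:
w(A, S) = -S/284 + A/S (w(A, S) = S*(-1/284) + A/S = -S/284 + A/S)
M + w(45, J) = -102816 + (-1/284*(-610) + 45/(-610)) = -102816 + (305/142 + 45*(-1/610)) = -102816 + (305/142 - 9/122) = -102816 + 8983/4331 = -445287113/4331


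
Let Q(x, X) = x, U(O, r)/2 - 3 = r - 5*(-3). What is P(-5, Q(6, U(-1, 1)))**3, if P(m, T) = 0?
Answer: 0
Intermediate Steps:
U(O, r) = 36 + 2*r (U(O, r) = 6 + 2*(r - 5*(-3)) = 6 + 2*(r + 15) = 6 + 2*(15 + r) = 6 + (30 + 2*r) = 36 + 2*r)
P(-5, Q(6, U(-1, 1)))**3 = 0**3 = 0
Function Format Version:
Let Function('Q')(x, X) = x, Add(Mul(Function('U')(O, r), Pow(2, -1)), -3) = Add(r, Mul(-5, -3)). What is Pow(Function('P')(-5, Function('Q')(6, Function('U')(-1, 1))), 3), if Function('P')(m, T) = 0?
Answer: 0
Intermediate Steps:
Function('U')(O, r) = Add(36, Mul(2, r)) (Function('U')(O, r) = Add(6, Mul(2, Add(r, Mul(-5, -3)))) = Add(6, Mul(2, Add(r, 15))) = Add(6, Mul(2, Add(15, r))) = Add(6, Add(30, Mul(2, r))) = Add(36, Mul(2, r)))
Pow(Function('P')(-5, Function('Q')(6, Function('U')(-1, 1))), 3) = Pow(0, 3) = 0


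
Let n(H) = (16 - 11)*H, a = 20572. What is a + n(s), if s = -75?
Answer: 20197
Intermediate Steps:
n(H) = 5*H
a + n(s) = 20572 + 5*(-75) = 20572 - 375 = 20197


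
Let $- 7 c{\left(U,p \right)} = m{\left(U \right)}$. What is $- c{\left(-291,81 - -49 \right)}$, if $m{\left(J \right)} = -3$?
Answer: $- \frac{3}{7} \approx -0.42857$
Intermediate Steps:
$c{\left(U,p \right)} = \frac{3}{7}$ ($c{\left(U,p \right)} = \left(- \frac{1}{7}\right) \left(-3\right) = \frac{3}{7}$)
$- c{\left(-291,81 - -49 \right)} = \left(-1\right) \frac{3}{7} = - \frac{3}{7}$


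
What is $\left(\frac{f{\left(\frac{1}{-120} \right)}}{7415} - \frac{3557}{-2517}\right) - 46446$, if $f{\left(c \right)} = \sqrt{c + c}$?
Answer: $- \frac{116901025}{2517} + \frac{i \sqrt{15}}{222450} \approx -46445.0 + 1.7411 \cdot 10^{-5} i$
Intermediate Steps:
$f{\left(c \right)} = \sqrt{2} \sqrt{c}$ ($f{\left(c \right)} = \sqrt{2 c} = \sqrt{2} \sqrt{c}$)
$\left(\frac{f{\left(\frac{1}{-120} \right)}}{7415} - \frac{3557}{-2517}\right) - 46446 = \left(\frac{\sqrt{2} \sqrt{\frac{1}{-120}}}{7415} - \frac{3557}{-2517}\right) - 46446 = \left(\sqrt{2} \sqrt{- \frac{1}{120}} \cdot \frac{1}{7415} - - \frac{3557}{2517}\right) - 46446 = \left(\sqrt{2} \frac{i \sqrt{30}}{60} \cdot \frac{1}{7415} + \frac{3557}{2517}\right) - 46446 = \left(\frac{i \sqrt{15}}{30} \cdot \frac{1}{7415} + \frac{3557}{2517}\right) - 46446 = \left(\frac{i \sqrt{15}}{222450} + \frac{3557}{2517}\right) - 46446 = \left(\frac{3557}{2517} + \frac{i \sqrt{15}}{222450}\right) - 46446 = - \frac{116901025}{2517} + \frac{i \sqrt{15}}{222450}$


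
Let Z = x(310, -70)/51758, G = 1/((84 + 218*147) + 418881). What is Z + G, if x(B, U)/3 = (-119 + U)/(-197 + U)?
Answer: 12835363/296795004726 ≈ 4.3247e-5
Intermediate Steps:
x(B, U) = 3*(-119 + U)/(-197 + U) (x(B, U) = 3*((-119 + U)/(-197 + U)) = 3*(-119 + U)/(-197 + U))
G = 1/451011 (G = 1/((84 + 32046) + 418881) = 1/(32130 + 418881) = 1/451011 ≈ 2.2172e-6)
Z = 27/658066 (Z = (3*(-119 - 70)/(-197 - 70))/51758 = (3*(-189)/(-267))*(1/51758) = (3*(-1/267)*(-189))*(1/51758) = (189/89)*(1/51758) = 27/658066 ≈ 4.1029e-5)
Z + G = 27/658066 + 1/451011 = 12835363/296795004726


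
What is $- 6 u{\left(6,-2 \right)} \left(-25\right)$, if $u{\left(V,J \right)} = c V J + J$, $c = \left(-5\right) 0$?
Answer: $-300$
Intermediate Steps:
$c = 0$
$u{\left(V,J \right)} = J$ ($u{\left(V,J \right)} = 0 V J + J = 0 J + J = 0 + J = J$)
$- 6 u{\left(6,-2 \right)} \left(-25\right) = \left(-6\right) \left(-2\right) \left(-25\right) = 12 \left(-25\right) = -300$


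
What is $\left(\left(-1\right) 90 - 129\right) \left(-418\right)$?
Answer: $91542$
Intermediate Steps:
$\left(\left(-1\right) 90 - 129\right) \left(-418\right) = \left(-90 - 129\right) \left(-418\right) = \left(-219\right) \left(-418\right) = 91542$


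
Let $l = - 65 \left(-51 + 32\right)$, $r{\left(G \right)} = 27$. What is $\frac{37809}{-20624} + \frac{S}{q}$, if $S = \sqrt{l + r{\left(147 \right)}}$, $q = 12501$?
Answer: $- \frac{37809}{20624} + \frac{\sqrt{1262}}{12501} \approx -1.8304$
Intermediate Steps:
$l = 1235$ ($l = \left(-65\right) \left(-19\right) = 1235$)
$S = \sqrt{1262}$ ($S = \sqrt{1235 + 27} = \sqrt{1262} \approx 35.525$)
$\frac{37809}{-20624} + \frac{S}{q} = \frac{37809}{-20624} + \frac{\sqrt{1262}}{12501} = 37809 \left(- \frac{1}{20624}\right) + \sqrt{1262} \cdot \frac{1}{12501} = - \frac{37809}{20624} + \frac{\sqrt{1262}}{12501}$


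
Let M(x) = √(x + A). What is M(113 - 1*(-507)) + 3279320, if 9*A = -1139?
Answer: 3279320 + √4441/3 ≈ 3.2793e+6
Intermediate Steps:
A = -1139/9 (A = (⅑)*(-1139) = -1139/9 ≈ -126.56)
M(x) = √(-1139/9 + x) (M(x) = √(x - 1139/9) = √(-1139/9 + x))
M(113 - 1*(-507)) + 3279320 = √(-1139 + 9*(113 - 1*(-507)))/3 + 3279320 = √(-1139 + 9*(113 + 507))/3 + 3279320 = √(-1139 + 9*620)/3 + 3279320 = √(-1139 + 5580)/3 + 3279320 = √4441/3 + 3279320 = 3279320 + √4441/3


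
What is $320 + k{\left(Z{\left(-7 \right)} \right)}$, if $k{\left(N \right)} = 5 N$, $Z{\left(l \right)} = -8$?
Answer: $280$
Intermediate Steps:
$320 + k{\left(Z{\left(-7 \right)} \right)} = 320 + 5 \left(-8\right) = 320 - 40 = 280$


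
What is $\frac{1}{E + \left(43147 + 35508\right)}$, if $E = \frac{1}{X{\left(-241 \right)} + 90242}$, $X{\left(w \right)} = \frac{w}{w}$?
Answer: $\frac{90243}{7098063166} \approx 1.2714 \cdot 10^{-5}$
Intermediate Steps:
$X{\left(w \right)} = 1$
$E = \frac{1}{90243}$ ($E = \frac{1}{1 + 90242} = \frac{1}{90243} \approx 1.1081 \cdot 10^{-5}$)
$\frac{1}{E + \left(43147 + 35508\right)} = \frac{1}{\frac{1}{90243} + \left(43147 + 35508\right)} = \frac{1}{\frac{1}{90243} + 78655} = \frac{1}{\frac{7098063166}{90243}} = \frac{90243}{7098063166}$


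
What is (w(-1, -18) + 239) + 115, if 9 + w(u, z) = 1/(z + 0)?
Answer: 6209/18 ≈ 344.94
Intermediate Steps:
w(u, z) = -9 + 1/z (w(u, z) = -9 + 1/(z + 0) = -9 + 1/z)
(w(-1, -18) + 239) + 115 = ((-9 + 1/(-18)) + 239) + 115 = ((-9 - 1/18) + 239) + 115 = (-163/18 + 239) + 115 = 4139/18 + 115 = 6209/18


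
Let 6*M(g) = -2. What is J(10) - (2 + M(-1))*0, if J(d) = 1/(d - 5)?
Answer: ⅕ ≈ 0.20000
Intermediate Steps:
M(g) = -⅓ (M(g) = (⅙)*(-2) = -⅓)
J(d) = 1/(-5 + d)
J(10) - (2 + M(-1))*0 = 1/(-5 + 10) - (2 - ⅓)*0 = 1/5 - 5*0/3 = ⅕ - 1*0 = ⅕ + 0 = ⅕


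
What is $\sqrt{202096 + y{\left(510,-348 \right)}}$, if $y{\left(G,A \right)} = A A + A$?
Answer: $2 \sqrt{80713} \approx 568.2$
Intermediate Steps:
$y{\left(G,A \right)} = A + A^{2}$ ($y{\left(G,A \right)} = A^{2} + A = A + A^{2}$)
$\sqrt{202096 + y{\left(510,-348 \right)}} = \sqrt{202096 - 348 \left(1 - 348\right)} = \sqrt{202096 - -120756} = \sqrt{202096 + 120756} = \sqrt{322852} = 2 \sqrt{80713}$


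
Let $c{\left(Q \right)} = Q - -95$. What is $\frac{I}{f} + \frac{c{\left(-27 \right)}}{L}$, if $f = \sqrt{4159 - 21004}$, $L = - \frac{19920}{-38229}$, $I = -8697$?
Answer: $\frac{216631}{1660} + \frac{2899 i \sqrt{16845}}{5615} \approx 130.5 + 67.009 i$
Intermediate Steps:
$c{\left(Q \right)} = 95 + Q$ ($c{\left(Q \right)} = Q + 95 = 95 + Q$)
$L = \frac{6640}{12743}$ ($L = \left(-19920\right) \left(- \frac{1}{38229}\right) = \frac{6640}{12743} \approx 0.52107$)
$f = i \sqrt{16845}$ ($f = \sqrt{-16845} = i \sqrt{16845} \approx 129.79 i$)
$\frac{I}{f} + \frac{c{\left(-27 \right)}}{L} = - \frac{8697}{i \sqrt{16845}} + \frac{95 - 27}{\frac{6640}{12743}} = - 8697 \left(- \frac{i \sqrt{16845}}{16845}\right) + 68 \cdot \frac{12743}{6640} = \frac{2899 i \sqrt{16845}}{5615} + \frac{216631}{1660} = \frac{216631}{1660} + \frac{2899 i \sqrt{16845}}{5615}$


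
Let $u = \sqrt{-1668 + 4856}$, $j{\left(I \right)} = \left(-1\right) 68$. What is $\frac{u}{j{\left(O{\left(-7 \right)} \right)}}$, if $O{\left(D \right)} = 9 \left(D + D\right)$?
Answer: $- \frac{\sqrt{797}}{34} \approx -0.83033$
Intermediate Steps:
$O{\left(D \right)} = 18 D$ ($O{\left(D \right)} = 9 \cdot 2 D = 18 D$)
$j{\left(I \right)} = -68$
$u = 2 \sqrt{797}$ ($u = \sqrt{3188} = 2 \sqrt{797} \approx 56.462$)
$\frac{u}{j{\left(O{\left(-7 \right)} \right)}} = \frac{2 \sqrt{797}}{-68} = 2 \sqrt{797} \left(- \frac{1}{68}\right) = - \frac{\sqrt{797}}{34}$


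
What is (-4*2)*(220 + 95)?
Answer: -2520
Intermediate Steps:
(-4*2)*(220 + 95) = -4*2*315 = -8*315 = -2520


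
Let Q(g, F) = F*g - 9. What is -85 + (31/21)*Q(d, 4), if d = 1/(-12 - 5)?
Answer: -35212/357 ≈ -98.633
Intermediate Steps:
d = -1/17 (d = 1/(-17) = -1/17 ≈ -0.058824)
Q(g, F) = -9 + F*g
-85 + (31/21)*Q(d, 4) = -85 + (31/21)*(-9 + 4*(-1/17)) = -85 + (31*(1/21))*(-9 - 4/17) = -85 + (31/21)*(-157/17) = -85 - 4867/357 = -35212/357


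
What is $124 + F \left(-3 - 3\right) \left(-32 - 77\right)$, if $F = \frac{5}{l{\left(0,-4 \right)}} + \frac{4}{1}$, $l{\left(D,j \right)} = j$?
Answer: $\frac{3845}{2} \approx 1922.5$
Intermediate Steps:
$F = \frac{11}{4}$ ($F = \frac{5}{-4} + \frac{4}{1} = 5 \left(- \frac{1}{4}\right) + 4 \cdot 1 = - \frac{5}{4} + 4 = \frac{11}{4} \approx 2.75$)
$124 + F \left(-3 - 3\right) \left(-32 - 77\right) = 124 + \frac{11 \left(-3 - 3\right)}{4} \left(-32 - 77\right) = 124 + \frac{11}{4} \left(-6\right) \left(-109\right) = 124 - - \frac{3597}{2} = 124 + \frac{3597}{2} = \frac{3845}{2}$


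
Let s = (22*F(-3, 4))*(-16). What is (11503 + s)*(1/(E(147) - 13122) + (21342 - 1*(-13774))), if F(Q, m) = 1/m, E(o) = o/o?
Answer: 5259541554525/13121 ≈ 4.0085e+8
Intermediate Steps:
E(o) = 1
s = -88 (s = (22/4)*(-16) = (22*(1/4))*(-16) = (11/2)*(-16) = -88)
(11503 + s)*(1/(E(147) - 13122) + (21342 - 1*(-13774))) = (11503 - 88)*(1/(1 - 13122) + (21342 - 1*(-13774))) = 11415*(1/(-13121) + (21342 + 13774)) = 11415*(-1/13121 + 35116) = 11415*(460757035/13121) = 5259541554525/13121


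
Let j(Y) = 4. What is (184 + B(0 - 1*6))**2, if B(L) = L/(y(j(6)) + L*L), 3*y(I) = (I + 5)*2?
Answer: 1656369/49 ≈ 33803.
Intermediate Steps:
y(I) = 10/3 + 2*I/3 (y(I) = ((I + 5)*2)/3 = ((5 + I)*2)/3 = (10 + 2*I)/3 = 10/3 + 2*I/3)
B(L) = L/(6 + L**2) (B(L) = L/((10/3 + (2/3)*4) + L*L) = L/((10/3 + 8/3) + L**2) = L/(6 + L**2))
(184 + B(0 - 1*6))**2 = (184 + (0 - 1*6)/(6 + (0 - 1*6)**2))**2 = (184 + (0 - 6)/(6 + (0 - 6)**2))**2 = (184 - 6/(6 + (-6)**2))**2 = (184 - 6/(6 + 36))**2 = (184 - 6/42)**2 = (184 - 6*1/42)**2 = (184 - 1/7)**2 = (1287/7)**2 = 1656369/49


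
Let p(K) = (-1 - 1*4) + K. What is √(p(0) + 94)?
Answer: √89 ≈ 9.4340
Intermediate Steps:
p(K) = -5 + K (p(K) = (-1 - 4) + K = -5 + K)
√(p(0) + 94) = √((-5 + 0) + 94) = √(-5 + 94) = √89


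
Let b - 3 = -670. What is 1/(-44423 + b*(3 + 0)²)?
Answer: -1/50426 ≈ -1.9831e-5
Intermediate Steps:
b = -667 (b = 3 - 670 = -667)
1/(-44423 + b*(3 + 0)²) = 1/(-44423 - 667*(3 + 0)²) = 1/(-44423 - 667*3²) = 1/(-44423 - 667*9) = 1/(-44423 - 6003) = 1/(-50426) = -1/50426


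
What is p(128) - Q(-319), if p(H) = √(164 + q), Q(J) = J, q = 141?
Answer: 319 + √305 ≈ 336.46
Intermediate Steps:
p(H) = √305 (p(H) = √(164 + 141) = √305)
p(128) - Q(-319) = √305 - 1*(-319) = √305 + 319 = 319 + √305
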